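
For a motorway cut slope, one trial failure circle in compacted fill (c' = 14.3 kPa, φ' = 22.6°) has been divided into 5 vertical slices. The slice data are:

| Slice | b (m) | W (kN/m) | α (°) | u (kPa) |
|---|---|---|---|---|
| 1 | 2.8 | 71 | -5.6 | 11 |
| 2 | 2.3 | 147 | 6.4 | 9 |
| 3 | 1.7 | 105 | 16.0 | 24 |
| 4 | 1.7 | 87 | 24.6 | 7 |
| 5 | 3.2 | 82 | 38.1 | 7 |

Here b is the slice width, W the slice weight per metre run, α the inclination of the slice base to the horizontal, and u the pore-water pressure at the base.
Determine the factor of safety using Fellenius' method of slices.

Ordinary method of slices: FS = Σ[c'·Δl_i + (W_i cosα_i − u_i·Δl_i)·tanφ'] / Σ W_i sinα_i, with Δl_i = b_i / cosα_i.
Slice 1: Δl = 2.8/cos(-5.6°) = 2.813 m; N'_1 = 71·cos(-5.6°) − 11·2.813 = 39.7; c'Δl = 40.23; W sinα = -6.9
Slice 2: Δl = 2.3/cos6.4° = 2.314 m; N'_2 = 147·cos6.4° − 9·2.314 = 125.3; c'Δl = 33.10; W sinα = 16.4
Slice 3: Δl = 1.7/cos16.0° = 1.769 m; N'_3 = 105·cos16.0° − 24·1.769 = 58.5; c'Δl = 25.29; W sinα = 28.9
Slice 4: Δl = 1.7/cos24.6° = 1.870 m; N'_4 = 87·cos24.6° − 7·1.870 = 66.0; c'Δl = 26.74; W sinα = 36.2
Slice 5: Δl = 3.2/cos38.1° = 4.066 m; N'_5 = 82·cos38.1° − 7·4.066 = 36.1; c'Δl = 58.15; W sinα = 50.6
Σc'Δl = 183.5 kN/m; ΣN' = 325.5 kN/m; ΣW sinα = 125.2 kN/m
Resisting = 183.5 + 325.5·tan22.6° = 183.5 + 135.5 = 319.0 kN/m
FS = 319.0 / 125.2 = 2.548

FS = 2.55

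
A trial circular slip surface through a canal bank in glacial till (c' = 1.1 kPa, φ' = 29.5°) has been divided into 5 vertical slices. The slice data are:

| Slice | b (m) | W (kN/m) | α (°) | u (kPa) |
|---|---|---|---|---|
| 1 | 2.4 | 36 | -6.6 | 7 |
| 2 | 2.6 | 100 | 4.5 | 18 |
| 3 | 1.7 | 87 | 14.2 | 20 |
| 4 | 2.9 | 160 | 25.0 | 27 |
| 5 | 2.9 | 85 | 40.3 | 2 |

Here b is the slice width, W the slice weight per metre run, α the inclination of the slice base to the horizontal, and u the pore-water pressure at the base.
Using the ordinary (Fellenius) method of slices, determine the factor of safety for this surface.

Ordinary method of slices: FS = Σ[c'·Δl_i + (W_i cosα_i − u_i·Δl_i)·tanφ'] / Σ W_i sinα_i, with Δl_i = b_i / cosα_i.
Slice 1: Δl = 2.4/cos(-6.6°) = 2.416 m; N'_1 = 36·cos(-6.6°) − 7·2.416 = 18.8; c'Δl = 2.66; W sinα = -4.1
Slice 2: Δl = 2.6/cos4.5° = 2.608 m; N'_2 = 100·cos4.5° − 18·2.608 = 52.7; c'Δl = 2.87; W sinα = 7.8
Slice 3: Δl = 1.7/cos14.2° = 1.754 m; N'_3 = 87·cos14.2° − 20·1.754 = 49.3; c'Δl = 1.93; W sinα = 21.3
Slice 4: Δl = 2.9/cos25.0° = 3.200 m; N'_4 = 160·cos25.0° − 27·3.200 = 58.6; c'Δl = 3.52; W sinα = 67.6
Slice 5: Δl = 2.9/cos40.3° = 3.802 m; N'_5 = 85·cos40.3° − 2·3.802 = 57.2; c'Δl = 4.18; W sinα = 55.0
Σc'Δl = 15.2 kN/m; ΣN' = 236.7 kN/m; ΣW sinα = 147.6 kN/m
Resisting = 15.2 + 236.7·tan29.5° = 15.2 + 133.9 = 149.1 kN/m
FS = 149.1 / 147.6 = 1.010

FS = 1.01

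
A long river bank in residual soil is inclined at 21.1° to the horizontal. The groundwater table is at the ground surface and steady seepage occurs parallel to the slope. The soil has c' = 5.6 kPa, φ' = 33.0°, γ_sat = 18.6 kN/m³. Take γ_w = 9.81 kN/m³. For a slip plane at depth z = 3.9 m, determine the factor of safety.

With seepage parallel to the slope and the water table at the surface, the effective normal stress on the slip plane uses the buoyant unit weight γ' = γ_sat − γ_w while the driving shear stress uses γ_sat:
FS = [c' + γ' z cos²β tanφ'] / [γ_sat z sinβ cosβ]
γ' = 18.6 − 9.81 = 8.79 kN/m³
Numerator = 5.6 + 8.79·3.9·cos²21.1°·tan33.0° = 5.6 + 8.79·3.9·0.8704·0.6494 = 24.977 kPa
Denominator = 18.6·3.9·sin21.1°·cos21.1° = 18.6·3.9·0.3600·0.9330 = 24.363 kPa
FS = 24.977 / 24.363 = 1.025

FS = 1.03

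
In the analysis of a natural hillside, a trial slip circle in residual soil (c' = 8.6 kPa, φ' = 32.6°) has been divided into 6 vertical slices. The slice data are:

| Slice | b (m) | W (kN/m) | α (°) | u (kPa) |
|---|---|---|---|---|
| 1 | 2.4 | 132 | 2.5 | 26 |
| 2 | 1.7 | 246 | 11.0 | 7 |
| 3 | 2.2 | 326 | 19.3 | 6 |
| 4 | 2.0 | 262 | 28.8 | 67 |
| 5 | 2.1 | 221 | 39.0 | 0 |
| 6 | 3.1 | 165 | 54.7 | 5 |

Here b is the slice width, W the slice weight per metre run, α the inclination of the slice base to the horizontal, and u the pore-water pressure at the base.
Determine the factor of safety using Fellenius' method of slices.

FS = 1.30

Ordinary method of slices: FS = Σ[c'·Δl_i + (W_i cosα_i − u_i·Δl_i)·tanφ'] / Σ W_i sinα_i, with Δl_i = b_i / cosα_i.
Slice 1: Δl = 2.4/cos2.5° = 2.402 m; N'_1 = 132·cos2.5° − 26·2.402 = 69.4; c'Δl = 20.66; W sinα = 5.8
Slice 2: Δl = 1.7/cos11.0° = 1.732 m; N'_2 = 246·cos11.0° − 7·1.732 = 229.4; c'Δl = 14.89; W sinα = 46.9
Slice 3: Δl = 2.2/cos19.3° = 2.331 m; N'_3 = 326·cos19.3° − 6·2.331 = 293.7; c'Δl = 20.05; W sinα = 107.7
Slice 4: Δl = 2.0/cos28.8° = 2.282 m; N'_4 = 262·cos28.8° − 67·2.282 = 76.7; c'Δl = 19.63; W sinα = 126.2
Slice 5: Δl = 2.1/cos39.0° = 2.702 m; N'_5 = 221·cos39.0° − 0·2.702 = 171.7; c'Δl = 23.24; W sinα = 139.1
Slice 6: Δl = 3.1/cos54.7° = 5.365 m; N'_6 = 165·cos54.7° − 5·5.365 = 68.5; c'Δl = 46.14; W sinα = 134.7
Σc'Δl = 144.6 kN/m; ΣN' = 909.4 kN/m; ΣW sinα = 560.4 kN/m
Resisting = 144.6 + 909.4·tan32.6° = 144.6 + 581.6 = 726.2 kN/m
FS = 726.2 / 560.4 = 1.296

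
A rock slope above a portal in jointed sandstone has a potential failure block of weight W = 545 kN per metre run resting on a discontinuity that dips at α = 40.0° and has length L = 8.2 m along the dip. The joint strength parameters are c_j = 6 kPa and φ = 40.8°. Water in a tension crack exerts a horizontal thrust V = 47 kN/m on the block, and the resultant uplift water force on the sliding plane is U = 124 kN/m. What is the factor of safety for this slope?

Resolving the block weight along and normal to the plane and applying the Mohr–Coulomb strength on the joint:
N' = W cosα − U − V sinα = 545·cos40.0° − 124 − 47·sin40.0° = 263.3 kN/m
Driving force T = W sinα + V cosα = 545·sin40.0° + 47·cos40.0° = 386.3 kN/m
Resisting force R = c_j·L + N'·tanφ = 6·8.2 + 263.3·tan40.8° = 49.2 + 227.3 = 276.5 kN/m
FS = R / T = 276.5 / 386.3 = 0.716

FS = 0.72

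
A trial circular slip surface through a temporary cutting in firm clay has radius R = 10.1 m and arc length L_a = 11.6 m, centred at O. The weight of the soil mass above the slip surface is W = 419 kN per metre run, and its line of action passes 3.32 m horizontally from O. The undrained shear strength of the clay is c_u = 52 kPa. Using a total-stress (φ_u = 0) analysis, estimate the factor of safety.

FS = 4.38

Taking moments about the centre O, the resisting moment is provided by the undrained shear strength acting along the arc:
M_R = c_u·L_a·R = 52·11.60·10.1 = 6092.3 kN·m/m
M_D = W·d = 419·3.32 = 1391.1 kN·m/m
FS = M_R / M_D = 6092.3 / 1391.1 = 4.380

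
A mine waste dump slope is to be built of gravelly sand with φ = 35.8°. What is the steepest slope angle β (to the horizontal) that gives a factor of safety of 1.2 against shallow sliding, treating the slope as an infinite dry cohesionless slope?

β = 31.0°

For an infinite dry cohesionless slope FS = tanφ/tanβ, so tanβ = tanφ / FS.
tanβ = tan35.8° / 1.2 = 0.7212 / 1.2 = 0.6010
β = arctan(0.6010) = 31.01°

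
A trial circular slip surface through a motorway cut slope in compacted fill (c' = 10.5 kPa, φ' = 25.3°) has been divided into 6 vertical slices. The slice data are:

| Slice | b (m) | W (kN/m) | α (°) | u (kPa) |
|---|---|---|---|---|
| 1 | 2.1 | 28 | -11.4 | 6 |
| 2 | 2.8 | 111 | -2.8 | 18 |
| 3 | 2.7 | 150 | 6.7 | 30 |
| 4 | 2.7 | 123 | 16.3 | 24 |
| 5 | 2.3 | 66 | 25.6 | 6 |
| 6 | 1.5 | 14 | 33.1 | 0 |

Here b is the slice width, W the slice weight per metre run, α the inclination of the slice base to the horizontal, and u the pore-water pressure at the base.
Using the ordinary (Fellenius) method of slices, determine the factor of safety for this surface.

FS = 3.54

Ordinary method of slices: FS = Σ[c'·Δl_i + (W_i cosα_i − u_i·Δl_i)·tanφ'] / Σ W_i sinα_i, with Δl_i = b_i / cosα_i.
Slice 1: Δl = 2.1/cos(-11.4°) = 2.142 m; N'_1 = 28·cos(-11.4°) − 6·2.142 = 14.6; c'Δl = 22.49; W sinα = -5.5
Slice 2: Δl = 2.8/cos(-2.8°) = 2.803 m; N'_2 = 111·cos(-2.8°) − 18·2.803 = 60.4; c'Δl = 29.44; W sinα = -5.4
Slice 3: Δl = 2.7/cos6.7° = 2.719 m; N'_3 = 150·cos6.7° − 30·2.719 = 67.4; c'Δl = 28.54; W sinα = 17.5
Slice 4: Δl = 2.7/cos16.3° = 2.813 m; N'_4 = 123·cos16.3° − 24·2.813 = 50.5; c'Δl = 29.54; W sinα = 34.5
Slice 5: Δl = 2.3/cos25.6° = 2.550 m; N'_5 = 66·cos25.6° − 6·2.550 = 44.2; c'Δl = 26.78; W sinα = 28.5
Slice 6: Δl = 1.5/cos33.1° = 1.791 m; N'_6 = 14·cos33.1° − 0·1.791 = 11.7; c'Δl = 18.80; W sinα = 7.6
Σc'Δl = 155.6 kN/m; ΣN' = 248.9 kN/m; ΣW sinα = 77.2 kN/m
Resisting = 155.6 + 248.9·tan25.3° = 155.6 + 117.7 = 273.2 kN/m
FS = 273.2 / 77.2 = 3.538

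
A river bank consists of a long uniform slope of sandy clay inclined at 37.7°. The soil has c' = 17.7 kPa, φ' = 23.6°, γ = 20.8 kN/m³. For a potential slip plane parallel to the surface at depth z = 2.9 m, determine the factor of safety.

FS = 1.17

For an infinite slope with a slip plane parallel to the surface (no pore pressure): FS = [c' + γz cos²β tanφ'] / [γz sinβ cosβ].
γz = 20.8·2.9 = 60.32 kN/m²
Numerator = 17.7 + 60.32·cos²37.7°·tan23.6° = 17.7 + 60.32·0.6260·0.4369 = 34.198 kPa
Denominator = 60.32·sin37.7°·cos37.7° = 60.32·0.6115·0.7912 = 29.186 kPa
FS = 34.198 / 29.186 = 1.172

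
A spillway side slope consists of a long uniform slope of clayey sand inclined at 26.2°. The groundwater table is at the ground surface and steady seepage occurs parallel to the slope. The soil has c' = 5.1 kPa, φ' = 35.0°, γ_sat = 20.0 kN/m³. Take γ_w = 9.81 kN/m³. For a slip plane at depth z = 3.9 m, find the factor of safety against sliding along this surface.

With seepage parallel to the slope and the water table at the surface, the effective normal stress on the slip plane uses the buoyant unit weight γ' = γ_sat − γ_w while the driving shear stress uses γ_sat:
FS = [c' + γ' z cos²β tanφ'] / [γ_sat z sinβ cosβ]
γ' = 20.0 − 9.81 = 10.19 kN/m³
Numerator = 5.1 + 10.19·3.9·cos²26.2°·tan35.0° = 5.1 + 10.19·3.9·0.8051·0.7002 = 27.503 kPa
Denominator = 20.0·3.9·sin26.2°·cos26.2° = 20.0·3.9·0.4415·0.8973 = 30.899 kPa
FS = 27.503 / 30.899 = 0.890

FS = 0.89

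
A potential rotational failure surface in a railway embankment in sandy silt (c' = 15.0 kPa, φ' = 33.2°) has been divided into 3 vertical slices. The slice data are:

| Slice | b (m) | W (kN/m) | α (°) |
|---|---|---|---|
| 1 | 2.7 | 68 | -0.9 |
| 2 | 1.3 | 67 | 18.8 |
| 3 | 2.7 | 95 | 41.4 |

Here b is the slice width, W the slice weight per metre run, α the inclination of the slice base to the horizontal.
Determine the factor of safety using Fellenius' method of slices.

FS = 2.97

Ordinary method of slices: FS = Σ[c'·Δl_i + (W_i cosα_i)·tanφ'] / Σ W_i sinα_i, with Δl_i = b_i / cosα_i.
Slice 1: Δl = 2.7/cos(-0.9°) = 2.700 m; N'_1 = 68·cos(-0.9°) = 68.0; c'Δl = 40.50; W sinα = -1.1
Slice 2: Δl = 1.3/cos18.8° = 1.373 m; N'_2 = 67·cos18.8° = 63.4; c'Δl = 20.60; W sinα = 21.6
Slice 3: Δl = 2.7/cos41.4° = 3.599 m; N'_3 = 95·cos41.4° = 71.3; c'Δl = 53.99; W sinα = 62.8
Σc'Δl = 115.1 kN/m; ΣN' = 202.7 kN/m; ΣW sinα = 83.3 kN/m
Resisting = 115.1 + 202.7·tan33.2° = 115.1 + 132.6 = 247.7 kN/m
FS = 247.7 / 83.3 = 2.972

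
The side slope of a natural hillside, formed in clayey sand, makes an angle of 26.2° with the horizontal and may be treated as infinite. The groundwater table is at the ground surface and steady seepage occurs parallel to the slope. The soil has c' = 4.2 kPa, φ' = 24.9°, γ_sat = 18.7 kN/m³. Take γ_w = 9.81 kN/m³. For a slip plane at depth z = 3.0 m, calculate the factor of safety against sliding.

With seepage parallel to the slope and the water table at the surface, the effective normal stress on the slip plane uses the buoyant unit weight γ' = γ_sat − γ_w while the driving shear stress uses γ_sat:
FS = [c' + γ' z cos²β tanφ'] / [γ_sat z sinβ cosβ]
γ' = 18.7 − 9.81 = 8.89 kN/m³
Numerator = 4.2 + 8.89·3.0·cos²26.2°·tan24.9° = 4.2 + 8.89·3.0·0.8051·0.4642 = 14.167 kPa
Denominator = 18.7·3.0·sin26.2°·cos26.2° = 18.7·3.0·0.4415·0.8973 = 22.224 kPa
FS = 14.167 / 22.224 = 0.637

FS = 0.64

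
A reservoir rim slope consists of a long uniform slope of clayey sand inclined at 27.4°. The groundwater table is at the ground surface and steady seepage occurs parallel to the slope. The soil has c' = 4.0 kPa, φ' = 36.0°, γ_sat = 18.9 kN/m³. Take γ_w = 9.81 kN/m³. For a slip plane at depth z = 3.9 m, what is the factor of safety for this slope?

With seepage parallel to the slope and the water table at the surface, the effective normal stress on the slip plane uses the buoyant unit weight γ' = γ_sat − γ_w while the driving shear stress uses γ_sat:
FS = [c' + γ' z cos²β tanφ'] / [γ_sat z sinβ cosβ]
γ' = 18.9 − 9.81 = 9.09 kN/m³
Numerator = 4.0 + 9.09·3.9·cos²27.4°·tan36.0° = 4.0 + 9.09·3.9·0.7882·0.7265 = 24.302 kPa
Denominator = 18.9·3.9·sin27.4°·cos27.4° = 18.9·3.9·0.4602·0.8878 = 30.116 kPa
FS = 24.302 / 30.116 = 0.807

FS = 0.81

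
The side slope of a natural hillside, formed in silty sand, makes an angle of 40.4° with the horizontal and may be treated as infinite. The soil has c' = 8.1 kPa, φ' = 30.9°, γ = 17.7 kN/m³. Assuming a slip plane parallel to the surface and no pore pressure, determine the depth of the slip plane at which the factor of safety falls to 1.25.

Setting FS = 1.25 in FS = [c' + γz cos²β tanφ'] / [γz sinβ cosβ] and solving for z:
z = c' / [γ cosβ (FS·sinβ − cosβ·tanφ')]
  = 8.1 / [17.7·cos40.4°·(1.25·sin40.4° − cos40.4°·tan30.9°)]
  = 8.1 / [17.7·0.7615·(1.25·0.6481 − 0.7615·0.5985)]
  = 8.1 / 4.7767 = 1.696 m

z = 1.70 m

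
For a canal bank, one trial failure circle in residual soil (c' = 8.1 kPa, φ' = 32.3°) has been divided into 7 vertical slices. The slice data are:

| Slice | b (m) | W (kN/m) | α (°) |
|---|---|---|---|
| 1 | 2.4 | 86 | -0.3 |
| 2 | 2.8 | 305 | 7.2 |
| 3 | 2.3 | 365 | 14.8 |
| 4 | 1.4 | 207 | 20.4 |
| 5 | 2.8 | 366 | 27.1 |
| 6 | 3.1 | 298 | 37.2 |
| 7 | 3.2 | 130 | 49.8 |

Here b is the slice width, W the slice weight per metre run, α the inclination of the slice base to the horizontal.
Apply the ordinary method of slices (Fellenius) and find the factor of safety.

FS = 1.80

Ordinary method of slices: FS = Σ[c'·Δl_i + (W_i cosα_i)·tanφ'] / Σ W_i sinα_i, with Δl_i = b_i / cosα_i.
Slice 1: Δl = 2.4/cos(-0.3°) = 2.400 m; N'_1 = 86·cos(-0.3°) = 86.0; c'Δl = 19.44; W sinα = -0.5
Slice 2: Δl = 2.8/cos7.2° = 2.822 m; N'_2 = 305·cos7.2° = 302.6; c'Δl = 22.86; W sinα = 38.2
Slice 3: Δl = 2.3/cos14.8° = 2.379 m; N'_3 = 365·cos14.8° = 352.9; c'Δl = 19.27; W sinα = 93.2
Slice 4: Δl = 1.4/cos20.4° = 1.494 m; N'_4 = 207·cos20.4° = 194.0; c'Δl = 12.10; W sinα = 72.2
Slice 5: Δl = 2.8/cos27.1° = 3.145 m; N'_5 = 366·cos27.1° = 325.8; c'Δl = 25.48; W sinα = 166.7
Slice 6: Δl = 3.1/cos37.2° = 3.892 m; N'_6 = 298·cos37.2° = 237.4; c'Δl = 31.52; W sinα = 180.2
Slice 7: Δl = 3.2/cos49.8° = 4.958 m; N'_7 = 130·cos49.8° = 83.9; c'Δl = 40.16; W sinα = 99.3
Σc'Δl = 170.8 kN/m; ΣN' = 1582.6 kN/m; ΣW sinα = 649.4 kN/m
Resisting = 170.8 + 1582.6·tan32.3° = 170.8 + 1000.5 = 1171.3 kN/m
FS = 1171.3 / 649.4 = 1.804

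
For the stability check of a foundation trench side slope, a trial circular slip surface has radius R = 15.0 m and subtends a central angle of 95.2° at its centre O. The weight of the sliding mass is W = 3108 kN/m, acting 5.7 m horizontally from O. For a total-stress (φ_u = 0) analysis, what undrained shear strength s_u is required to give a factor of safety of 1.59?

FS = s_u·L_a·R / (W·d), so s_u = FS·W·d / (L_a·R).
Arc length L_a = R·θ = 15.0·(95.2°·π/180) = 15.0·1.6616 = 24.92 m
s_u = 1.59·3108·5.7 / (24.92·15.0) = 28167.8 / 373.85 = 75.35 kPa

s_u = 75.3 kPa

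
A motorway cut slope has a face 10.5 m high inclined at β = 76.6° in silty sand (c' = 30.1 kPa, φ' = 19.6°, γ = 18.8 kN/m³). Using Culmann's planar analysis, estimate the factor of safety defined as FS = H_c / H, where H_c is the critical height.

FS = 1.23

H_c = (4c'/γ) · sinβ cosφ' / [1 − cos(β − φ')]
    = (4·30.1/18.8) · sin76.6°·cos19.6° / [1 − cos57.0°]
    = 6.404 · 0.9164 / 0.4554 = 12.89 m
FS = H_c / H = 12.89 / 10.5 = 1.227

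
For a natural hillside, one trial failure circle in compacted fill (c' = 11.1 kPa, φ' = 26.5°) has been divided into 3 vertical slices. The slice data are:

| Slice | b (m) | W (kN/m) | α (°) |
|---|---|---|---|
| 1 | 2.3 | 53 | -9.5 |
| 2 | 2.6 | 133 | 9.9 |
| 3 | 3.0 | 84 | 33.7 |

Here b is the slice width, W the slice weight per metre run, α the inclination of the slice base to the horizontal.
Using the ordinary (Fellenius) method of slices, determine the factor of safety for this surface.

FS = 3.65

Ordinary method of slices: FS = Σ[c'·Δl_i + (W_i cosα_i)·tanφ'] / Σ W_i sinα_i, with Δl_i = b_i / cosα_i.
Slice 1: Δl = 2.3/cos(-9.5°) = 2.332 m; N'_1 = 53·cos(-9.5°) = 52.3; c'Δl = 25.88; W sinα = -8.7
Slice 2: Δl = 2.6/cos9.9° = 2.639 m; N'_2 = 133·cos9.9° = 131.0; c'Δl = 29.30; W sinα = 22.9
Slice 3: Δl = 3.0/cos33.7° = 3.606 m; N'_3 = 84·cos33.7° = 69.9; c'Δl = 40.03; W sinα = 46.6
Σc'Δl = 95.2 kN/m; ΣN' = 253.2 kN/m; ΣW sinα = 60.7 kN/m
Resisting = 95.2 + 253.2·tan26.5° = 95.2 + 126.2 = 221.4 kN/m
FS = 221.4 / 60.7 = 3.646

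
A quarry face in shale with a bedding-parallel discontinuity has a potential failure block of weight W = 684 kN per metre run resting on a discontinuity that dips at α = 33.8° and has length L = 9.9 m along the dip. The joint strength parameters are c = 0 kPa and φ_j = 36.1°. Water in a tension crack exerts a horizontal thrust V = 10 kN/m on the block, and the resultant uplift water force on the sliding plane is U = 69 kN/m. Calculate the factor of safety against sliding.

FS = 0.93

Resolving the block weight along and normal to the plane and applying the Mohr–Coulomb strength on the joint:
N' = W cosα − U − V sinα = 684·cos33.8° − 69 − 10·sin33.8° = 493.8 kN/m
Driving force T = W sinα + V cosα = 684·sin33.8° + 10·cos33.8° = 388.8 kN/m
Resisting force R = c·L + N'·tanφ_j = 0·9.9 + 493.8·tan36.1° = 0.0 + 360.1 = 360.1 kN/m
FS = R / T = 360.1 / 388.8 = 0.926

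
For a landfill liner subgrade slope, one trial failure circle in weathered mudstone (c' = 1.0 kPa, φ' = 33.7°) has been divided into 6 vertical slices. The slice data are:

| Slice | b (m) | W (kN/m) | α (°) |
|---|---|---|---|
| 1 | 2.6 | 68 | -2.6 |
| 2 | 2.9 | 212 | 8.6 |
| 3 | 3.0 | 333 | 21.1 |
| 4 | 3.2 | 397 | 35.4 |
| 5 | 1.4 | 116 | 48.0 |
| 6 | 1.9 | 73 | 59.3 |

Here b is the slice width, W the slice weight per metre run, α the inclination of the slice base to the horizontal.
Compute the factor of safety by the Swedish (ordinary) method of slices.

FS = 1.33

Ordinary method of slices: FS = Σ[c'·Δl_i + (W_i cosα_i)·tanφ'] / Σ W_i sinα_i, with Δl_i = b_i / cosα_i.
Slice 1: Δl = 2.6/cos(-2.6°) = 2.603 m; N'_1 = 68·cos(-2.6°) = 67.9; c'Δl = 2.60; W sinα = -3.1
Slice 2: Δl = 2.9/cos8.6° = 2.933 m; N'_2 = 212·cos8.6° = 209.6; c'Δl = 2.93; W sinα = 31.7
Slice 3: Δl = 3.0/cos21.1° = 3.216 m; N'_3 = 333·cos21.1° = 310.7; c'Δl = 3.22; W sinα = 119.9
Slice 4: Δl = 3.2/cos35.4° = 3.926 m; N'_4 = 397·cos35.4° = 323.6; c'Δl = 3.93; W sinα = 230.0
Slice 5: Δl = 1.4/cos48.0° = 2.092 m; N'_5 = 116·cos48.0° = 77.6; c'Δl = 2.09; W sinα = 86.2
Slice 6: Δl = 1.9/cos59.3° = 3.722 m; N'_6 = 73·cos59.3° = 37.3; c'Δl = 3.72; W sinα = 62.8
Σc'Δl = 18.5 kN/m; ΣN' = 1026.7 kN/m; ΣW sinα = 527.4 kN/m
Resisting = 18.5 + 1026.7·tan33.7° = 18.5 + 684.7 = 703.2 kN/m
FS = 703.2 / 527.4 = 1.333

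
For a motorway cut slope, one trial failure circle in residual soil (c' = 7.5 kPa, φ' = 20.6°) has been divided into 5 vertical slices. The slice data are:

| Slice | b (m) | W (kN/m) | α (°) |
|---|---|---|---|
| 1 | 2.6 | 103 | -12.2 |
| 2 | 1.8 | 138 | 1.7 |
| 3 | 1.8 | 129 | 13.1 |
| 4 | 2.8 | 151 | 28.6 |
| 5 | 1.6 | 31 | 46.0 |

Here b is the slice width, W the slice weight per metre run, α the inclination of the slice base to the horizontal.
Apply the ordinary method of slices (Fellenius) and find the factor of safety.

FS = 2.67

Ordinary method of slices: FS = Σ[c'·Δl_i + (W_i cosα_i)·tanφ'] / Σ W_i sinα_i, with Δl_i = b_i / cosα_i.
Slice 1: Δl = 2.6/cos(-12.2°) = 2.660 m; N'_1 = 103·cos(-12.2°) = 100.7; c'Δl = 19.95; W sinα = -21.8
Slice 2: Δl = 1.8/cos1.7° = 1.801 m; N'_2 = 138·cos1.7° = 137.9; c'Δl = 13.51; W sinα = 4.1
Slice 3: Δl = 1.8/cos13.1° = 1.848 m; N'_3 = 129·cos13.1° = 125.6; c'Δl = 13.86; W sinα = 29.2
Slice 4: Δl = 2.8/cos28.6° = 3.189 m; N'_4 = 151·cos28.6° = 132.6; c'Δl = 23.92; W sinα = 72.3
Slice 5: Δl = 1.6/cos46.0° = 2.303 m; N'_5 = 31·cos46.0° = 21.5; c'Δl = 17.27; W sinα = 22.3
Σc'Δl = 88.5 kN/m; ΣN' = 518.4 kN/m; ΣW sinα = 106.1 kN/m
Resisting = 88.5 + 518.4·tan20.6° = 88.5 + 194.8 = 283.4 kN/m
FS = 283.4 / 106.1 = 2.669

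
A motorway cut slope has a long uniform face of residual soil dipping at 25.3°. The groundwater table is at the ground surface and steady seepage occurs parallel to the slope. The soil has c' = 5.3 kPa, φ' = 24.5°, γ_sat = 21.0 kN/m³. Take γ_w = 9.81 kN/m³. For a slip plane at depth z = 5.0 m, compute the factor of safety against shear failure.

FS = 0.64

With seepage parallel to the slope and the water table at the surface, the effective normal stress on the slip plane uses the buoyant unit weight γ' = γ_sat − γ_w while the driving shear stress uses γ_sat:
FS = [c' + γ' z cos²β tanφ'] / [γ_sat z sinβ cosβ]
γ' = 21.0 − 9.81 = 11.19 kN/m³
Numerator = 5.3 + 11.19·5.0·cos²25.3°·tan24.5° = 5.3 + 11.19·5.0·0.8174·0.4557 = 26.141 kPa
Denominator = 21.0·5.0·sin25.3°·cos25.3° = 21.0·5.0·0.4274·0.9041 = 40.569 kPa
FS = 26.141 / 40.569 = 0.644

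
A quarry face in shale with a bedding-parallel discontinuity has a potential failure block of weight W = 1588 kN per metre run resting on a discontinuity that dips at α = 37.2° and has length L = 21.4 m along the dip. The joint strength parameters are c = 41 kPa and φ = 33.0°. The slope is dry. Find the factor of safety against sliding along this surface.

Resolving the block weight along and normal to the plane and applying the Mohr–Coulomb strength on the joint:
N' = W cosα = 1588·cos37.2° = 1264.9 kN/m
Driving force T = W sinα = 1588·sin37.2° = 960.1 kN/m
Resisting force R = c·L + N'·tanφ = 41·21.4 + 1264.9·tan33.0° = 877.4 + 821.4 = 1698.8 kN/m
FS = R / T = 1698.8 / 960.1 = 1.769

FS = 1.77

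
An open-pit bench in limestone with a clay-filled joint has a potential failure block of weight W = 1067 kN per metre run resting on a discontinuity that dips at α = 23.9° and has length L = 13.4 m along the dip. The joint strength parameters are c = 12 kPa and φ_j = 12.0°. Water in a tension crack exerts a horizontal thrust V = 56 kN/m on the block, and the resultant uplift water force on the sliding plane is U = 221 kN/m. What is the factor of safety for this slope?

Resolving the block weight along and normal to the plane and applying the Mohr–Coulomb strength on the joint:
N' = W cosα − U − V sinα = 1067·cos23.9° − 221 − 56·sin23.9° = 731.8 kN/m
Driving force T = W sinα + V cosα = 1067·sin23.9° + 56·cos23.9° = 483.5 kN/m
Resisting force R = c·L + N'·tanφ_j = 12·13.4 + 731.8·tan12.0° = 160.8 + 155.6 = 316.4 kN/m
FS = R / T = 316.4 / 483.5 = 0.654

FS = 0.65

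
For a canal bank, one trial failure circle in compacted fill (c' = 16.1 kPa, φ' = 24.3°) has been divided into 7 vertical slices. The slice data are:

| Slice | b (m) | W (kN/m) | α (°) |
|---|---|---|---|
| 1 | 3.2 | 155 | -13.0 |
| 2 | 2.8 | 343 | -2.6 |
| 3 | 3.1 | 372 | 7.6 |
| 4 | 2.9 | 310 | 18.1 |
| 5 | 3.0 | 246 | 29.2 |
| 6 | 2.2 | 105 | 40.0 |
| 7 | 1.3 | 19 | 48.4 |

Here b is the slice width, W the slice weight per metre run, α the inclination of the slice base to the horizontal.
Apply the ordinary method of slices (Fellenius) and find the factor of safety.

FS = 3.34

Ordinary method of slices: FS = Σ[c'·Δl_i + (W_i cosα_i)·tanφ'] / Σ W_i sinα_i, with Δl_i = b_i / cosα_i.
Slice 1: Δl = 3.2/cos(-13.0°) = 3.284 m; N'_1 = 155·cos(-13.0°) = 151.0; c'Δl = 52.88; W sinα = -34.9
Slice 2: Δl = 2.8/cos(-2.6°) = 2.803 m; N'_2 = 343·cos(-2.6°) = 342.6; c'Δl = 45.13; W sinα = -15.6
Slice 3: Δl = 3.1/cos7.6° = 3.127 m; N'_3 = 372·cos7.6° = 368.7; c'Δl = 50.35; W sinα = 49.2
Slice 4: Δl = 2.9/cos18.1° = 3.051 m; N'_4 = 310·cos18.1° = 294.7; c'Δl = 49.12; W sinα = 96.3
Slice 5: Δl = 3.0/cos29.2° = 3.437 m; N'_5 = 246·cos29.2° = 214.7; c'Δl = 55.33; W sinα = 120.0
Slice 6: Δl = 2.2/cos40.0° = 2.872 m; N'_6 = 105·cos40.0° = 80.4; c'Δl = 46.24; W sinα = 67.5
Slice 7: Δl = 1.3/cos48.4° = 1.958 m; N'_7 = 19·cos48.4° = 12.6; c'Δl = 31.52; W sinα = 14.2
Σc'Δl = 330.6 kN/m; ΣN' = 1464.9 kN/m; ΣW sinα = 296.8 kN/m
Resisting = 330.6 + 1464.9·tan24.3° = 330.6 + 661.4 = 992.0 kN/m
FS = 992.0 / 296.8 = 3.342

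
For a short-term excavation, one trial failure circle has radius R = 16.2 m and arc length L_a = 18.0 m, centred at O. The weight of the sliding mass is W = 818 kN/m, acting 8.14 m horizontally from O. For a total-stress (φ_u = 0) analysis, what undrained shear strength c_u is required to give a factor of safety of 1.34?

FS = c_u·L_a·R / (W·d), so c_u = FS·W·d / (L_a·R).
c_u = 1.34·818·8.14 / (18.00·16.2) = 8922.4 / 291.60 = 30.60 kPa

c_u = 30.6 kPa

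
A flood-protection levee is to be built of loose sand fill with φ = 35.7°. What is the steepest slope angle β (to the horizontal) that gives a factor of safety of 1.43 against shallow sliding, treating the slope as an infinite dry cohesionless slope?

For an infinite dry cohesionless slope FS = tanφ/tanβ, so tanβ = tanφ / FS.
tanβ = tan35.7° / 1.43 = 0.7186 / 1.43 = 0.5025
β = arctan(0.5025) = 26.68°

β = 26.7°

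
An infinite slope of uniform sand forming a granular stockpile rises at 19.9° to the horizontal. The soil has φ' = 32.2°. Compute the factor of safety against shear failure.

For a dry cohesionless infinite slope the factor of safety is FS = tanφ' / tanβ.
FS = tan32.2° / tan19.9° = 0.6297 / 0.3620 = 1.740

FS = 1.74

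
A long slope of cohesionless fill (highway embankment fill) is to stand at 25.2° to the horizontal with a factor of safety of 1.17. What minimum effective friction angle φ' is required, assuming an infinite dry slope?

φ' = 28.8°

FS = tanφ'/tanβ ⇒ tanφ' = FS · tanβ = 1.17 · tan25.2° = 0.5506
φ' = arctan(0.5506) = 28.84°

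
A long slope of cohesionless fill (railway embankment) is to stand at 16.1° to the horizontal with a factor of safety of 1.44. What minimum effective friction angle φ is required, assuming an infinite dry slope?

φ = 22.6°

FS = tanφ/tanβ ⇒ tanφ = FS · tanβ = 1.44 · tan16.1° = 0.4156
φ = arctan(0.4156) = 22.57°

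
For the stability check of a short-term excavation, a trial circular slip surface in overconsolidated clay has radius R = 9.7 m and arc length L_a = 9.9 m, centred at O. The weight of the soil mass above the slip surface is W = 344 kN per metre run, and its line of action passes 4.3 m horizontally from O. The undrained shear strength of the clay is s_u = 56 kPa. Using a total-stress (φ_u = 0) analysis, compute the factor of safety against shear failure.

Taking moments about the centre O, the resisting moment is provided by the undrained shear strength acting along the arc:
M_R = s_u·L_a·R = 56·9.90·9.7 = 5377.7 kN·m/m
M_D = W·d = 344·4.3 = 1479.2 kN·m/m
FS = M_R / M_D = 5377.7 / 1479.2 = 3.636

FS = 3.64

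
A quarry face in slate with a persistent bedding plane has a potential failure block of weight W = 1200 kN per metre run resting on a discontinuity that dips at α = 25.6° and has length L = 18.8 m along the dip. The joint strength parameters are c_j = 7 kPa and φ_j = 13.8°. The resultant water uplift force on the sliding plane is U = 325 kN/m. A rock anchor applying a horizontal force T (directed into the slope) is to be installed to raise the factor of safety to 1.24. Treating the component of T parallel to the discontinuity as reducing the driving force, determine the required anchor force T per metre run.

Resolving forces along and normal to the sliding plane, with the horizontal anchor force T adding T·sinα to the effective normal force and T·cosα acting up the plane against the driving force:
FS = [c_jL + (W cosα − U + T sinα) tanφ_j] / [W sinα − T cosα]
Without the anchor: N' = 757.2 kN/m, driving T_d = 518.5 kN/m, resisting R = 7·18.8 + 757.2·tan13.8° = 317.6 kN/m, FS = 0.61.
Setting FS = 1.24 and solving for T:
1.24·(518.5 − T cos25.6°) = 317.6 + T sin25.6°·tan13.8°
T·(sin25.6°·tan13.8° + 1.24·cos25.6°) = 1.24·518.5 − 317.6
T·(0.4321·0.2456 + 1.24·0.9018) = 642.9 − 317.6 = 325.4
T·1.2244 = 325.4
T = 265.7 kN/m

T = 266 kN/m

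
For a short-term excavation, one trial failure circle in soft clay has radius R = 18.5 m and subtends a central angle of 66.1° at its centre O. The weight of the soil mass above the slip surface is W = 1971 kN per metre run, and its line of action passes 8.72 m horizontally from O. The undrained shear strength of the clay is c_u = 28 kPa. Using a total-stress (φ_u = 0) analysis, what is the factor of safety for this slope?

Taking moments about the centre O, the resisting moment is provided by the undrained shear strength acting along the arc:
Arc length L_a = R·θ = 18.5·(66.1°·π/180) = 18.5·1.1537 = 21.34 m
M_R = c_u·L_a·R = 28·21.34·18.5 = 11055.5 kN·m/m
M_D = W·d = 1971·8.72 = 17187.1 kN·m/m
FS = M_R / M_D = 11055.5 / 17187.1 = 0.643

FS = 0.64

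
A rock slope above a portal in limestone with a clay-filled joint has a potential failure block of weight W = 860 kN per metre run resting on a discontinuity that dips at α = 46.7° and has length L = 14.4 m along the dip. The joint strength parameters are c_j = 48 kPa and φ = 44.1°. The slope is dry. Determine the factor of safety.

FS = 2.02

Resolving the block weight along and normal to the plane and applying the Mohr–Coulomb strength on the joint:
N' = W cosα = 860·cos46.7° = 589.8 kN/m
Driving force T = W sinα = 860·sin46.7° = 625.9 kN/m
Resisting force R = c_j·L + N'·tanφ = 48·14.4 + 589.8·tan44.1° = 691.2 + 571.6 = 1262.8 kN/m
FS = R / T = 1262.8 / 625.9 = 2.018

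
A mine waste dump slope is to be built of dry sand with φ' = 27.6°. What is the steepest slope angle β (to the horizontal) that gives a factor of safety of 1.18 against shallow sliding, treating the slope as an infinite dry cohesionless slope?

β = 23.9°

For an infinite dry cohesionless slope FS = tanφ'/tanβ, so tanβ = tanφ' / FS.
tanβ = tan27.6° / 1.18 = 0.5228 / 1.18 = 0.4430
β = arctan(0.4430) = 23.90°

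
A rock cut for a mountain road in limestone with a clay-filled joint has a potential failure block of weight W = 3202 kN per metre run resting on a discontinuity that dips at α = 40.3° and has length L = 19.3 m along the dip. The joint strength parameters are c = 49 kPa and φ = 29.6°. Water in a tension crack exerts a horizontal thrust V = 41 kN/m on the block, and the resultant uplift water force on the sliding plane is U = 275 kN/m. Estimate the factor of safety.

FS = 1.03

Resolving the block weight along and normal to the plane and applying the Mohr–Coulomb strength on the joint:
N' = W cosα − U − V sinα = 3202·cos40.3° − 275 − 41·sin40.3° = 2140.5 kN/m
Driving force T = W sinα + V cosα = 3202·sin40.3° + 41·cos40.3° = 2102.3 kN/m
Resisting force R = c·L + N'·tanφ = 49·19.3 + 2140.5·tan29.6° = 945.7 + 1216.0 = 2161.7 kN/m
FS = R / T = 2161.7 / 2102.3 = 1.028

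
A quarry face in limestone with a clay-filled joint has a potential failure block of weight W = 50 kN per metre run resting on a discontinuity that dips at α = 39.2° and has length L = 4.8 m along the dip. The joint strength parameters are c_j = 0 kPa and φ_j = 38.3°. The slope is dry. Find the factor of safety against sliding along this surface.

FS = 0.97

Resolving the block weight along and normal to the plane and applying the Mohr–Coulomb strength on the joint:
N' = W cosα = 50·cos39.2° = 38.7 kN/m
Driving force T = W sinα = 50·sin39.2° = 31.6 kN/m
Resisting force R = c_j·L + N'·tanφ_j = 0·4.8 + 38.7·tan38.3° = 0.0 + 30.6 = 30.6 kN/m
FS = R / T = 30.6 / 31.6 = 0.968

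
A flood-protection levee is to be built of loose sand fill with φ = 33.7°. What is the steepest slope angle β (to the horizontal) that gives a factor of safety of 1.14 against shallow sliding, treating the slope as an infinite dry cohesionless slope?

For an infinite dry cohesionless slope FS = tanφ/tanβ, so tanβ = tanφ / FS.
tanβ = tan33.7° / 1.14 = 0.6669 / 1.14 = 0.5850
β = arctan(0.5850) = 30.33°

β = 30.3°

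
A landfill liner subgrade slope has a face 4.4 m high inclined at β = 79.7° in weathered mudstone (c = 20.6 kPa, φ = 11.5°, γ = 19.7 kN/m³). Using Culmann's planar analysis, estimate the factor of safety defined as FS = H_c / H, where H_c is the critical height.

H_c = (4c/γ) · sinβ cosφ / [1 − cos(β − φ)]
    = (4·20.6/19.7) · sin79.7°·cos11.5° / [1 − cos68.2°]
    = 4.183 · 0.9641 / 0.6286 = 6.42 m
FS = H_c / H = 6.42 / 4.4 = 1.458

FS = 1.46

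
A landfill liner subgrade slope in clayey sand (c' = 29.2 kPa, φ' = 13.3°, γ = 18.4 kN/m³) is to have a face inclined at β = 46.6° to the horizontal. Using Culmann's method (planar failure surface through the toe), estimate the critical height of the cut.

H_c = 27.34 m

Culmann's analysis gives the critical failure plane at α_cr = (β + φ')/2 = (46.6 + 13.3)/2 = 30.0°, and the critical height
H_c = (4c'/γ) · sinβ cosφ' / [1 − cos(β − φ')]
    = (4·29.2/18.4) · sin46.6°·cos13.3° / [1 − cos(33.3°)]
    = 6.348 · 0.7266·0.9732 / [1 − 0.8358]
    = 6.348 · 0.7071 / 0.1642
    = 27.34 m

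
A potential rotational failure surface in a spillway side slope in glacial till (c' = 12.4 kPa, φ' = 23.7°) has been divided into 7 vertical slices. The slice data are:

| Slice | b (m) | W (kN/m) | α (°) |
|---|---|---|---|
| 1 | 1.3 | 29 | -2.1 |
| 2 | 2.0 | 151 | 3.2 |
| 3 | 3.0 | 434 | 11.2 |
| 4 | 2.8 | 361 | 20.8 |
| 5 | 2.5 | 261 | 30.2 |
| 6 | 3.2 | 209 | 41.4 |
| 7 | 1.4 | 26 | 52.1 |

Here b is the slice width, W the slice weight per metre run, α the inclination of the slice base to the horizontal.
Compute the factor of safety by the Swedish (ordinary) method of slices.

FS = 1.61

Ordinary method of slices: FS = Σ[c'·Δl_i + (W_i cosα_i)·tanφ'] / Σ W_i sinα_i, with Δl_i = b_i / cosα_i.
Slice 1: Δl = 1.3/cos(-2.1°) = 1.301 m; N'_1 = 29·cos(-2.1°) = 29.0; c'Δl = 16.13; W sinα = -1.1
Slice 2: Δl = 2.0/cos3.2° = 2.003 m; N'_2 = 151·cos3.2° = 150.8; c'Δl = 24.84; W sinα = 8.4
Slice 3: Δl = 3.0/cos11.2° = 3.058 m; N'_3 = 434·cos11.2° = 425.7; c'Δl = 37.92; W sinα = 84.3
Slice 4: Δl = 2.8/cos20.8° = 2.995 m; N'_4 = 361·cos20.8° = 337.5; c'Δl = 37.14; W sinα = 128.2
Slice 5: Δl = 2.5/cos30.2° = 2.893 m; N'_5 = 261·cos30.2° = 225.6; c'Δl = 35.87; W sinα = 131.3
Slice 6: Δl = 3.2/cos41.4° = 4.266 m; N'_6 = 209·cos41.4° = 156.8; c'Δl = 52.90; W sinα = 138.2
Slice 7: Δl = 1.4/cos52.1° = 2.279 m; N'_7 = 26·cos52.1° = 16.0; c'Δl = 28.26; W sinα = 20.5
Σc'Δl = 233.1 kN/m; ΣN' = 1341.3 kN/m; ΣW sinα = 509.9 kN/m
Resisting = 233.1 + 1341.3·tan23.7° = 233.1 + 588.8 = 821.8 kN/m
FS = 821.8 / 509.9 = 1.612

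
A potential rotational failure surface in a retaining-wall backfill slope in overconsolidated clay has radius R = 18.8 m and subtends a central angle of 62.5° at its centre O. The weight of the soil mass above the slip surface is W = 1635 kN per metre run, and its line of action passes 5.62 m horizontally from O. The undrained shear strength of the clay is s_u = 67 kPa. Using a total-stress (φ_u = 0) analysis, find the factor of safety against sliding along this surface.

Taking moments about the centre O, the resisting moment is provided by the undrained shear strength acting along the arc:
Arc length L_a = R·θ = 18.8·(62.5°·π/180) = 18.8·1.0908 = 20.51 m
M_R = s_u·L_a·R = 67·20.51·18.8 = 25831.4 kN·m/m
M_D = W·d = 1635·5.62 = 9188.7 kN·m/m
FS = M_R / M_D = 25831.4 / 9188.7 = 2.811

FS = 2.81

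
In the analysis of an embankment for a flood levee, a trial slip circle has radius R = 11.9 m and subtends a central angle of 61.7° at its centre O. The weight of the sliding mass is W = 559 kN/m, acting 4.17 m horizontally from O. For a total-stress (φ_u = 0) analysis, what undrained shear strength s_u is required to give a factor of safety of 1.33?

FS = s_u·L_a·R / (W·d), so s_u = FS·W·d / (L_a·R).
Arc length L_a = R·θ = 11.9·(61.7°·π/180) = 11.9·1.0769 = 12.81 m
s_u = 1.33·559·4.17 / (12.81·11.9) = 3100.3 / 152.50 = 20.33 kPa

s_u = 20.3 kPa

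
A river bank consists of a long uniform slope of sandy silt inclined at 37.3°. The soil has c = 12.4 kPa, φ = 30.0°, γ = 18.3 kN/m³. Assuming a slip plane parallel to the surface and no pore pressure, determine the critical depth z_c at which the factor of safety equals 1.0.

z_c = 5.81 m

Setting FS = 1.00 in FS = [c + γz cos²β tanφ] / [γz sinβ cosβ] and solving for z:
z = c / [γ cosβ (FS·sinβ − cosβ·tanφ)]
  = 12.4 / [18.3·cos37.3°·(1.00·sin37.3° − cos37.3°·tan30.0°)]
  = 12.4 / [18.3·0.7955·(1.00·0.6060 − 0.7955·0.5774)]
  = 12.4 / 2.1359 = 5.806 m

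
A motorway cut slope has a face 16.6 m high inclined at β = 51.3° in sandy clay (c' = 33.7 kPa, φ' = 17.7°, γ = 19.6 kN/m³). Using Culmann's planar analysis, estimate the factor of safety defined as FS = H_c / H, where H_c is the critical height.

FS = 1.84

H_c = (4c'/γ) · sinβ cosφ' / [1 − cos(β − φ')]
    = (4·33.7/19.6) · sin51.3°·cos17.7° / [1 − cos33.6°]
    = 6.878 · 0.7435 / 0.1671 = 30.60 m
FS = H_c / H = 30.60 / 16.6 = 1.844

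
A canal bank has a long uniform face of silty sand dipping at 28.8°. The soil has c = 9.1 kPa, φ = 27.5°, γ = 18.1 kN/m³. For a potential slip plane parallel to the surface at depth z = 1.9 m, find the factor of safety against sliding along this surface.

For an infinite slope with a slip plane parallel to the surface (no pore pressure): FS = [c + γz cos²β tanφ] / [γz sinβ cosβ].
γz = 18.1·1.9 = 34.39 kN/m²
Numerator = 9.1 + 34.39·cos²28.8°·tan27.5° = 9.1 + 34.39·0.7679·0.5206 = 22.847 kPa
Denominator = 34.39·sin28.8°·cos28.8° = 34.39·0.4818·0.8763 = 14.518 kPa
FS = 22.847 / 14.518 = 1.574

FS = 1.57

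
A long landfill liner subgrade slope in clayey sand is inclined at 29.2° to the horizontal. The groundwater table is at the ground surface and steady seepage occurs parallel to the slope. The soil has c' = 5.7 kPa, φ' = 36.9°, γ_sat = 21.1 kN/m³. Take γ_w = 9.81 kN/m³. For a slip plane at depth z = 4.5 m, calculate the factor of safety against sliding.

With seepage parallel to the slope and the water table at the surface, the effective normal stress on the slip plane uses the buoyant unit weight γ' = γ_sat − γ_w while the driving shear stress uses γ_sat:
FS = [c' + γ' z cos²β tanφ'] / [γ_sat z sinβ cosβ]
γ' = 21.1 − 9.81 = 11.29 kN/m³
Numerator = 5.7 + 11.29·4.5·cos²29.2°·tan36.9° = 5.7 + 11.29·4.5·0.7620·0.7508 = 34.767 kPa
Denominator = 21.1·4.5·sin29.2°·cos29.2° = 21.1·4.5·0.4879·0.8729 = 40.436 kPa
FS = 34.767 / 40.436 = 0.860

FS = 0.86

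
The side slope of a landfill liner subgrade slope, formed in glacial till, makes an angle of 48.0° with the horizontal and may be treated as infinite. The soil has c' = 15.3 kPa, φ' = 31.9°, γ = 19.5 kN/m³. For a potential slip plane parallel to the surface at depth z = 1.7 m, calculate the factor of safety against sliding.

FS = 1.49

For an infinite slope with a slip plane parallel to the surface (no pore pressure): FS = [c' + γz cos²β tanφ'] / [γz sinβ cosβ].
γz = 19.5·1.7 = 33.15 kN/m²
Numerator = 15.3 + 33.15·cos²48.0°·tan31.9° = 15.3 + 33.15·0.4477·0.6224 = 24.539 kPa
Denominator = 33.15·sin48.0°·cos48.0° = 33.15·0.7431·0.6691 = 16.484 kPa
FS = 24.539 / 16.484 = 1.489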